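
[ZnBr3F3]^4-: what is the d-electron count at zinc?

d¹⁰

Summing ligand charges against the −4 overall charge gives an oxidation state of +2 for zinc.
Group 12 minus oxidation state 2 gives a d¹⁰ configuration.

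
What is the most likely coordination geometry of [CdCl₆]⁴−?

octahedral

Ligand charges: each chloride is −1. With an overall charge of −4 the cadmium centre must be in the +2 oxidation state.
Cd sits in group 12, so the d-electron count is 12 − 2 = 10.
With 6 monodentate ligands the coordination number is 6.
Six donors around a single metal centre give an octahedral coordination sphere.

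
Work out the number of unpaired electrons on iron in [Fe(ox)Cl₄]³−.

Ligand charges: each oxalate is −2; each chloride is −1. With an overall charge of −3 the iron centre must be in the +3 oxidation state.
Group 8 minus oxidation state 3 gives a d⁵ configuration.
Counting donor atoms: 1×oxalate (bidentate) → 2 donors; 4×chloride (monodentate) → 4 donors. Coordination number = 6.
The spin state decides the count: Chloride and oxalate are weak-field ligands for a first-row metal, so the complex is high-spin.
An octahedral high-spin d⁵ ion is t₂g³e_g², giving 5 unpaired electrons.

5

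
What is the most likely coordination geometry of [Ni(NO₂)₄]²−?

square planar

Ligand charges: each nitro (N-bound nitrite) is −1. With an overall charge of −2 the nickel centre must be in the +2 oxidation state.
Group 10 minus oxidation state 2 gives a d⁸ configuration.
Coordination number: 4.
Nitro (N-bound nitrite) is a strong-field ligand (high in the spectrochemical series).
A 3d d⁸ ion with strong-field ligands gains enough CFSE to favour square planar over tetrahedral.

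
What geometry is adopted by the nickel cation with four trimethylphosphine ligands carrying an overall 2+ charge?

Trimethylphosphine is neutral; balancing the +2 overall charge requires Ni(II).
Group 10 minus oxidation state 2 gives a d⁸ configuration.
Coordination number: 4.
Trimethylphosphine is a strong-field ligand (high in the spectrochemical series).
A 3d d⁸ ion with strong-field ligands gains enough CFSE to favour square planar over tetrahedral.

square planar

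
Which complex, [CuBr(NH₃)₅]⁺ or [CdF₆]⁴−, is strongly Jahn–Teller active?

[CuBr(NH₃)₅]⁺

[CuBr(NH₃)₅]⁺: Ligand charges: each bromide is −1; ammonia is neutral. With an overall charge of +1 the copper centre must be in the +2 oxidation state. Group 11 minus oxidation state 2 gives a d⁹ configuration. The t₂g⁶e_g³ configuration has an unevenly filled e_g set; the Jahn–Teller theorem predicts a tetragonal distortion (typically axial elongation) to lift the degeneracy.
[CdF₆]⁴−: Summing ligand charges against the −4 overall charge gives an oxidation state of +2 for cadmium. Cadmium is a group-12 element; Cd(II) is therefore d¹⁰. The d¹⁰ configuration leaves the e_g set evenly filled (or empty) — no strong Jahn–Teller driving force.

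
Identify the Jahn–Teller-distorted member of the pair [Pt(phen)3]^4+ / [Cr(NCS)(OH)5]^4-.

[Cr(NCS)(OH)5]^4-

[Pt(phen)3]^4+: Ligand charges: 1,10-phenanthroline is neutral. With an overall charge of +4 the platinum centre must be in the +4 oxidation state. Group 10 minus oxidation state 4 gives a d⁶ configuration. A 5d ion has a large Δₒ and is invariably low-spin. The d⁶ configuration leaves the e_g set evenly filled (or empty) — no strong Jahn–Teller driving force.
[Cr(NCS)(OH)5]^4-: Summing ligand charges against the −4 overall charge gives an oxidation state of +2 for chromium. Cr sits in group 6, so the d-electron count is 6 − 2 = 4. Hydroxide and isothiocyanate are weak-field ligands for a first-row metal, so the complex is high-spin. The t₂g³e_g¹ (high-spin) configuration has an unevenly filled e_g set; the Jahn–Teller theorem predicts a tetragonal distortion (typically axial elongation) to lift the degeneracy.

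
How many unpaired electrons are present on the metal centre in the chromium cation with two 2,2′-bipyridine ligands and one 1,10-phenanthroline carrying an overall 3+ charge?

Summing ligand charges against the +3 overall charge gives an oxidation state of +3 for chromium.
Chromium is a group-6 element; Cr(III) is therefore d³.
Counting donor atoms: 2×2,2′-bipyridine (bidentate) → 4 donors; 1×1,10-phenanthroline (bidentate) → 2 donors. Coordination number = 6.
In an octahedral field the d³ configuration is t₂g³e_g⁰ (only one arrangement possible), giving 3 unpaired electrons.

3 unpaired electrons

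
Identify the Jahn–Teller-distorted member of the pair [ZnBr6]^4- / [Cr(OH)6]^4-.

[ZnBr6]^4-: Ligand charges: each bromide is −1. With an overall charge of −4 the zinc centre must be in the +2 oxidation state. Zn sits in group 12, so the d-electron count is 12 − 2 = 10. The d¹⁰ configuration leaves the e_g set evenly filled (or empty) — no strong Jahn–Teller driving force.
[Cr(OH)6]^4-: Summing ligand charges against the −4 overall charge gives an oxidation state of +2 for chromium. Cr sits in group 6, so the d-electron count is 6 − 2 = 4. Hydroxide is a weak-field ligand for a first-row metal, so the complex is high-spin. The t₂g³e_g¹ (high-spin) configuration has an unevenly filled e_g set; the Jahn–Teller theorem predicts a tetragonal distortion (typically axial elongation) to lift the degeneracy.

[Cr(OH)6]^4-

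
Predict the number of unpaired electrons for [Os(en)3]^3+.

Summing ligand charges against the +3 overall charge gives an oxidation state of +3 for osmium.
Group 8 minus oxidation state 3 gives a d⁵ configuration.
Counting donor atoms: 3×ethylenediamine (bidentate) → 6 donors. Coordination number = 6.
The spin state decides the count: a 5d ion has a large Δₒ and is invariably low-spin.
An octahedral low-spin d⁵ ion is t₂g⁵e_g⁰, giving 1 unpaired electron.

1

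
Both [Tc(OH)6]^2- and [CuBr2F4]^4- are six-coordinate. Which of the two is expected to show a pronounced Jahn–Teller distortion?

[CuBr2F4]^4-

[Tc(OH)6]^2-: Ligand charges: each hydroxide is −1. With an overall charge of −2 the technetium centre must be in the +4 oxidation state. Tc sits in group 7, so the d-electron count is 7 − 4 = 3. The d³ configuration leaves the e_g set evenly filled (or empty) — no strong Jahn–Teller driving force.
[CuBr2F4]^4-: Summing ligand charges against the −4 overall charge gives an oxidation state of +2 for copper. Group 11 minus oxidation state 2 gives a d⁹ configuration. The t₂g⁶e_g³ configuration has an unevenly filled e_g set; the Jahn–Teller theorem predicts a tetragonal distortion (typically axial elongation) to lift the degeneracy.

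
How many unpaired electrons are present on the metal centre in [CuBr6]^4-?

1

Each bromide is −1; balancing the −4 overall charge requires Cu(II).
Copper is a group-11 element; Cu(II) is therefore d⁹.
In an octahedral field the d⁹ configuration is t₂g⁶e_g³ (only one arrangement possible), giving 1 unpaired electron.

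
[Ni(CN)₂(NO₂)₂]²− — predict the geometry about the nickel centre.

Ligand charges: each cyanide is −1; each nitro (N-bound nitrite) is −1. With an overall charge of −2 the nickel centre must be in the +2 oxidation state.
Group 10 minus oxidation state 2 gives a d⁸ configuration.
With 4 monodentate ligands the coordination number is 4.
Cyanide and nitro (N-bound nitrite) are strong-field ligands (high in the spectrochemical series).
A 3d d⁸ ion with strong-field ligands gains enough CFSE to favour square planar over tetrahedral.

square planar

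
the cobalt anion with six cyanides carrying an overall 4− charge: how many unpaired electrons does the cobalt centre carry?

1

Summing ligand charges against the −4 overall charge gives an oxidation state of +2 for cobalt.
Co sits in group 9, so the d-electron count is 9 − 2 = 7.
The spin state decides the count: Cyanide is a strong-field ligand (high in the spectrochemical series) for a first-row metal, so the complex is low-spin.
An octahedral low-spin d⁷ ion is t₂g⁶e_g¹, giving 1 unpaired electron.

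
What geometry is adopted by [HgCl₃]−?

trigonal planar

Summing ligand charges against the −1 overall charge gives an oxidation state of +2 for mercury.
Mercury is a group-12 element; Hg(II) is therefore d¹⁰.
With 3 monodentate ligands the coordination number is 3.
Three ligands around a d¹⁰ centre minimise repulsion in a trigonal-planar arrangement.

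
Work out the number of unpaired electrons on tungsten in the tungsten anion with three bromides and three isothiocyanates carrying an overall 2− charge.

Summing ligand charges against the −2 overall charge gives an oxidation state of +4 for tungsten.
Group 6 minus oxidation state 4 gives a d² configuration.
In an octahedral field the d² configuration is t₂g²e_g⁰ (only one arrangement possible), giving 2 unpaired electrons.

2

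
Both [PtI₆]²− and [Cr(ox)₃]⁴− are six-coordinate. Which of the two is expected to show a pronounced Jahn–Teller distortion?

[Cr(ox)₃]⁴−

[PtI₆]²−: Each iodide is −1; balancing the −2 overall charge requires Pt(IV). Group 10 minus oxidation state 4 gives a d⁶ configuration. A 5d ion has a large Δₒ and is invariably low-spin. The d⁶ configuration leaves the e_g set evenly filled (or empty) — no strong Jahn–Teller driving force.
[Cr(ox)₃]⁴−: Each oxalate is −2; balancing the −4 overall charge requires Cr(II). Group 6 minus oxidation state 2 gives a d⁴ configuration. Oxalate is a weak-field ligand for a first-row metal, so the complex is high-spin. The t₂g³e_g¹ (high-spin) configuration has an unevenly filled e_g set; the Jahn–Teller theorem predicts a tetragonal distortion (typically axial elongation) to lift the degeneracy.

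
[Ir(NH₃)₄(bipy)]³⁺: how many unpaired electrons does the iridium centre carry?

Summing ligand charges against the +3 overall charge gives an oxidation state of +3 for iridium.
Group 9 minus oxidation state 3 gives a d⁶ configuration.
Counting donor atoms: 4×ammonia (monodentate) → 4 donors; 1×2,2′-bipyridine (bidentate) → 2 donors. Coordination number = 6.
The spin state decides the count: a 5d ion has a large Δₒ and is invariably low-spin.
An octahedral low-spin d⁶ ion is t₂g⁶e_g⁰, giving 0 unpaired electrons.

0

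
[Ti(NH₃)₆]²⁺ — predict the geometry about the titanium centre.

octahedral

Summing ligand charges against the +2 overall charge gives an oxidation state of +2 for titanium.
Titanium is a group-4 element; Ti(II) is therefore d².
With 6 monodentate ligands the coordination number is 6.
Six donors around a single metal centre give an octahedral coordination sphere.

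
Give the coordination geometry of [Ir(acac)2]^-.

Summing ligand charges against the −1 overall charge gives an oxidation state of +1 for iridium.
Group 9 minus oxidation state 1 gives a d⁸ configuration.
Counting donor atoms: 2×acetylacetonate (bidentate) → 4 donors. Coordination number = 4.
A 5d d⁸ ion has a large crystal-field splitting; square planar leaves the high-energy d_{x²−y²} orbital empty and maximises CFSE.

square planar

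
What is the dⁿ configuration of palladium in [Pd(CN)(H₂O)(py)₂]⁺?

d⁸

Each cyanide is −1; water is neutral; pyridine is neutral; balancing the +1 overall charge requires Pd(II).
Group 10 minus oxidation state 2 gives a d⁸ configuration.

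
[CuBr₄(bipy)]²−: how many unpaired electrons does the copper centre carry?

1

Ligand charges: each bromide is −1; 2,2′-bipyridine is neutral. With an overall charge of −2 the copper centre must be in the +2 oxidation state.
Group 11 minus oxidation state 2 gives a d⁹ configuration.
Counting donor atoms: 4×bromide (monodentate) → 4 donors; 1×2,2′-bipyridine (bidentate) → 2 donors. Coordination number = 6.
In an octahedral field the d⁹ configuration is t₂g⁶e_g³ (only one arrangement possible), giving 1 unpaired electron.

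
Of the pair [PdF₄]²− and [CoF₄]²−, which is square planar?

[PdF₄]²−

For [PdF₄]²−: Summing ligand charges against the −2 overall charge gives an oxidation state of +2 for palladium. Group 10 minus oxidation state 2 gives a d⁸ configuration. A 4d d⁸ ion has a large crystal-field splitting; square planar leaves the high-energy d_{x²−y²} orbital empty and maximises CFSE. → square planar.
For [CoF₄]²−: Summing ligand charges against the −2 overall charge gives an oxidation state of +2 for cobalt. Cobalt is a group-9 element; Co(II) is therefore d⁷. For a high-spin 3d d⁷ ion with weak-field ligands the small Δₜ gives little square-planar CFSE advantage, so four ligands adopt the sterically favoured tetrahedral geometry. → tetrahedral.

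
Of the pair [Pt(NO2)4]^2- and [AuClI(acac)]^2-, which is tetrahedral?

[AuClI(acac)]^2-

For [Pt(NO2)4]^2-: Ligand charges: each nitro (N-bound nitrite) is −1. With an overall charge of −2 the platinum centre must be in the +2 oxidation state. Pt sits in group 10, so the d-electron count is 10 − 2 = 8. A 5d d⁸ ion has a large crystal-field splitting; square planar leaves the high-energy d_{x²−y²} orbital empty and maximises CFSE. → square planar.
For [AuClI(acac)]^2-: Ligand charges: each chloride is −1; each iodide is −1; each acetylacetonate is −1. With an overall charge of −2 the gold centre must be in the +1 oxidation state. Au sits in group 11, so the d-electron count is 11 − 1 = 10. A d¹⁰ ion has no crystal-field stabilisation preference between square planar and tetrahedral, so four ligands adopt the sterically favoured tetrahedral geometry. → tetrahedral.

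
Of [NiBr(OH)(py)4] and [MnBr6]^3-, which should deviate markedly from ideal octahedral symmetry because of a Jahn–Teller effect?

[NiBr(OH)(py)4]: Summing ligand charges against the 0 overall charge gives an oxidation state of +2 for nickel. Ni sits in group 10, so the d-electron count is 10 − 2 = 8. The d⁸ configuration leaves the e_g set evenly filled (or empty) — no strong Jahn–Teller driving force.
[MnBr6]^3-: Ligand charges: each bromide is −1. With an overall charge of −3 the manganese centre must be in the +3 oxidation state. Manganese is a group-7 element; Mn(III) is therefore d⁴. Bromide is a weak-field ligand for a first-row metal, so the complex is high-spin. The t₂g³e_g¹ (high-spin) configuration has an unevenly filled e_g set; the Jahn–Teller theorem predicts a tetragonal distortion (typically axial elongation) to lift the degeneracy.

[MnBr6]^3-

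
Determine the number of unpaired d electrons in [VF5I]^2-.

Summing ligand charges against the −2 overall charge gives an oxidation state of +4 for vanadium.
Vanadium is a group-5 element; V(IV) is therefore d¹.
In an octahedral field the d¹ configuration is t₂g¹e_g⁰ (only one arrangement possible), giving 1 unpaired electron.

1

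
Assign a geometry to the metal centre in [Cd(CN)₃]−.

Summing ligand charges against the −1 overall charge gives an oxidation state of +2 for cadmium.
Group 12 minus oxidation state 2 gives a d¹⁰ configuration.
Coordination number: 3.
Three ligands around a d¹⁰ centre minimise repulsion in a trigonal-planar arrangement.

trigonal planar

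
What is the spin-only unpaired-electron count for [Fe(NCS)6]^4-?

Each isothiocyanate is −1; balancing the −4 overall charge requires Fe(II).
Fe sits in group 8, so the d-electron count is 8 − 2 = 6.
The spin state decides the count: Isothiocyanate is a weak-field ligand for a first-row metal, so the complex is high-spin.
An octahedral high-spin d⁶ ion is t₂g⁴e_g², giving 4 unpaired electrons.

4 unpaired electrons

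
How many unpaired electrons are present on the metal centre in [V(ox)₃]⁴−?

Summing ligand charges against the −4 overall charge gives an oxidation state of +2 for vanadium.
Group 5 minus oxidation state 2 gives a d³ configuration.
Counting donor atoms: 3×oxalate (bidentate) → 6 donors. Coordination number = 6.
In an octahedral field the d³ configuration is t₂g³e_g⁰ (only one arrangement possible), giving 3 unpaired electrons.

3 unpaired electrons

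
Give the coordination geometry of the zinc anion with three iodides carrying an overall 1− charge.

trigonal planar

Ligand charges: each iodide is −1. With an overall charge of −1 the zinc centre must be in the +2 oxidation state.
Group 12 minus oxidation state 2 gives a d¹⁰ configuration.
Coordination number: 3.
Three ligands around a d¹⁰ centre minimise repulsion in a trigonal-planar arrangement.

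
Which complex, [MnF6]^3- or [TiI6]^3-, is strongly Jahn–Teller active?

[MnF6]^3-

[MnF6]^3-: Each fluoride is −1; balancing the −3 overall charge requires Mn(III). Group 7 minus oxidation state 3 gives a d⁴ configuration. Fluoride is a weak-field ligand for a first-row metal, so the complex is high-spin. The t₂g³e_g¹ (high-spin) configuration has an unevenly filled e_g set; the Jahn–Teller theorem predicts a tetragonal distortion (typically axial elongation) to lift the degeneracy.
[TiI6]^3-: Each iodide is −1; balancing the −3 overall charge requires Ti(III). Group 4 minus oxidation state 3 gives a d¹ configuration. The d¹ configuration leaves the e_g set evenly filled (or empty) — no strong Jahn–Teller driving force.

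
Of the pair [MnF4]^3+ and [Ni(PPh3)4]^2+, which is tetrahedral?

[MnF4]^3+

For [MnF4]^3+: Each fluoride is −1; balancing the +3 overall charge requires Mn(VII). Group 7 minus oxidation state 7 gives a d⁰ configuration. A d⁰ ion has no crystal-field stabilisation preference between square planar and tetrahedral, so four ligands adopt the sterically favoured tetrahedral geometry. → tetrahedral.
For [Ni(PPh3)4]^2+: Ligand charges: triphenylphosphine is neutral. With an overall charge of +2 the nickel centre must be in the +2 oxidation state. Group 10 minus oxidation state 2 gives a d⁸ configuration. Triphenylphosphine is a strong-field ligand (high in the spectrochemical series). A 3d d⁸ ion with strong-field ligands gains enough CFSE to favour square planar over tetrahedral. → square planar.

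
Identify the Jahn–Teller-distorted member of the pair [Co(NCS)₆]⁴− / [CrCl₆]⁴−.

[CrCl₆]⁴−

[Co(NCS)₆]⁴−: Each isothiocyanate is −1; balancing the −4 overall charge requires Co(II). Co sits in group 9, so the d-electron count is 9 − 2 = 7. Isothiocyanate is a weak-field ligand for a first-row metal, so the complex is high-spin. The d⁷ configuration leaves the e_g set evenly filled (or empty) — no strong Jahn–Teller driving force.
[CrCl₆]⁴−: Summing ligand charges against the −4 overall charge gives an oxidation state of +2 for chromium. Chromium is a group-6 element; Cr(II) is therefore d⁴. Chloride is a weak-field ligand for a first-row metal, so the complex is high-spin. The t₂g³e_g¹ (high-spin) configuration has an unevenly filled e_g set; the Jahn–Teller theorem predicts a tetragonal distortion (typically axial elongation) to lift the degeneracy.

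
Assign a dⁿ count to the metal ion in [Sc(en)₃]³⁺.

d⁰

Ethylenediamine is neutral; balancing the +3 overall charge requires Sc(III).
Group 3 minus oxidation state 3 gives a d⁰ configuration.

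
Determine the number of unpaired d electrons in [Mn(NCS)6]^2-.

3 unpaired electrons

Summing ligand charges against the −2 overall charge gives an oxidation state of +4 for manganese.
Mn sits in group 7, so the d-electron count is 7 − 4 = 3.
In an octahedral field the d³ configuration is t₂g³e_g⁰ (only one arrangement possible), giving 3 unpaired electrons.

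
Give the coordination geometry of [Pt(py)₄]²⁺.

square planar

Summing ligand charges against the +2 overall charge gives an oxidation state of +2 for platinum.
Pt sits in group 10, so the d-electron count is 10 − 2 = 8.
Coordination number: 4.
A 5d d⁸ ion has a large crystal-field splitting; square planar leaves the high-energy d_{x²−y²} orbital empty and maximises CFSE.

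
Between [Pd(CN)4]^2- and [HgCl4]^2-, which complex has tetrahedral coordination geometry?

For [Pd(CN)4]^2-: Summing ligand charges against the −2 overall charge gives an oxidation state of +2 for palladium. Pd sits in group 10, so the d-electron count is 10 − 2 = 8. A 4d d⁸ ion has a large crystal-field splitting; square planar leaves the high-energy d_{x²−y²} orbital empty and maximises CFSE. → square planar.
For [HgCl4]^2-: Each chloride is −1; balancing the −2 overall charge requires Hg(II). Hg sits in group 12, so the d-electron count is 12 − 2 = 10. A d¹⁰ ion has no crystal-field stabilisation preference between square planar and tetrahedral, so four ligands adopt the sterically favoured tetrahedral geometry. → tetrahedral.

[HgCl4]^2-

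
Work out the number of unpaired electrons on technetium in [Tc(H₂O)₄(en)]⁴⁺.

Summing ligand charges against the +4 overall charge gives an oxidation state of +4 for technetium.
Tc sits in group 7, so the d-electron count is 7 − 4 = 3.
Counting donor atoms: 4×water (monodentate) → 4 donors; 1×ethylenediamine (bidentate) → 2 donors. Coordination number = 6.
In an octahedral field the d³ configuration is t₂g³e_g⁰ (only one arrangement possible), giving 3 unpaired electrons.

3 unpaired electrons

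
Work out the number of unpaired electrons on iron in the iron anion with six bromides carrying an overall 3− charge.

5

Summing ligand charges against the −3 overall charge gives an oxidation state of +3 for iron.
Fe sits in group 8, so the d-electron count is 8 − 3 = 5.
The spin state decides the count: Bromide is a weak-field ligand for a first-row metal, so the complex is high-spin.
An octahedral high-spin d⁵ ion is t₂g³e_g², giving 5 unpaired electrons.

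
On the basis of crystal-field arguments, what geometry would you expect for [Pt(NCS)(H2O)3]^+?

square planar

Summing ligand charges against the +1 overall charge gives an oxidation state of +2 for platinum.
Group 10 minus oxidation state 2 gives a d⁸ configuration.
With 4 monodentate ligands the coordination number is 4.
A 5d d⁸ ion has a large crystal-field splitting; square planar leaves the high-energy d_{x²−y²} orbital empty and maximises CFSE.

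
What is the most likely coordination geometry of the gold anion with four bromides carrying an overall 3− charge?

Summing ligand charges against the −3 overall charge gives an oxidation state of +1 for gold.
Group 11 minus oxidation state 1 gives a d¹⁰ configuration.
Coordination number: 4.
A d¹⁰ ion has no crystal-field stabilisation preference between square planar and tetrahedral, so four ligands adopt the sterically favoured tetrahedral geometry.

tetrahedral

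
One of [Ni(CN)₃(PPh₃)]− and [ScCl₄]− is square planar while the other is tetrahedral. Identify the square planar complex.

[Ni(CN)₃(PPh₃)]−

For [Ni(CN)₃(PPh₃)]−: Each cyanide is −1; triphenylphosphine is neutral; balancing the −1 overall charge requires Ni(II). Group 10 minus oxidation state 2 gives a d⁸ configuration. Cyanide and triphenylphosphine are strong-field ligands (high in the spectrochemical series). A 3d d⁸ ion with strong-field ligands gains enough CFSE to favour square planar over tetrahedral. → square planar.
For [ScCl₄]−: Each chloride is −1; balancing the −1 overall charge requires Sc(III). Group 3 minus oxidation state 3 gives a d⁰ configuration. A d⁰ ion has no crystal-field stabilisation preference between square planar and tetrahedral, so four ligands adopt the sterically favoured tetrahedral geometry. → tetrahedral.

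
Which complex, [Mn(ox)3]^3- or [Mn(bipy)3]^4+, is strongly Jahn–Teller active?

[Mn(ox)3]^3-: Each oxalate is −2; balancing the −3 overall charge requires Mn(III). Group 7 minus oxidation state 3 gives a d⁴ configuration. Oxalate is a weak-field ligand for a first-row metal, so the complex is high-spin. The t₂g³e_g¹ (high-spin) configuration has an unevenly filled e_g set; the Jahn–Teller theorem predicts a tetragonal distortion (typically axial elongation) to lift the degeneracy.
[Mn(bipy)3]^4+: Summing ligand charges against the +4 overall charge gives an oxidation state of +4 for manganese. Group 7 minus oxidation state 4 gives a d³ configuration. The d³ configuration leaves the e_g set evenly filled (or empty) — no strong Jahn–Teller driving force.

[Mn(ox)3]^3-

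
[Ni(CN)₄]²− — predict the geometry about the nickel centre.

square planar

Each cyanide is −1; balancing the −2 overall charge requires Ni(II).
Ni sits in group 10, so the d-electron count is 10 − 2 = 8.
Coordination number: 4.
Cyanide is a strong-field ligand (high in the spectrochemical series).
A 3d d⁸ ion with strong-field ligands gains enough CFSE to favour square planar over tetrahedral.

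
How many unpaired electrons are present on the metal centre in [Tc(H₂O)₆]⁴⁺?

Summing ligand charges against the +4 overall charge gives an oxidation state of +4 for technetium.
Tc sits in group 7, so the d-electron count is 7 − 4 = 3.
In an octahedral field the d³ configuration is t₂g³e_g⁰ (only one arrangement possible), giving 3 unpaired electrons.

3 unpaired electrons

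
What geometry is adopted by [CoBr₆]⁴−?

Ligand charges: each bromide is −1. With an overall charge of −4 the cobalt centre must be in the +2 oxidation state.
Cobalt is a group-9 element; Co(II) is therefore d⁷.
Coordination number: 6.
Six donors around a single metal centre give an octahedral coordination sphere.

octahedral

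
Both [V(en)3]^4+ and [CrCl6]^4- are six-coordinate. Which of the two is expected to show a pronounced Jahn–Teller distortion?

[CrCl6]^4-

[V(en)3]^4+: Ligand charges: ethylenediamine is neutral. With an overall charge of +4 the vanadium centre must be in the +4 oxidation state. V sits in group 5, so the d-electron count is 5 − 4 = 1. The d¹ configuration leaves the e_g set evenly filled (or empty) — no strong Jahn–Teller driving force.
[CrCl6]^4-: Each chloride is −1; balancing the −4 overall charge requires Cr(II). Group 6 minus oxidation state 2 gives a d⁴ configuration. Chloride is a weak-field ligand for a first-row metal, so the complex is high-spin. The t₂g³e_g¹ (high-spin) configuration has an unevenly filled e_g set; the Jahn–Teller theorem predicts a tetragonal distortion (typically axial elongation) to lift the degeneracy.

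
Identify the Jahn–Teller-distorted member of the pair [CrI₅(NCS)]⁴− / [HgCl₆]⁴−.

[CrI₅(NCS)]⁴−: Each iodide is −1; each isothiocyanate is −1; balancing the −4 overall charge requires Cr(II). Group 6 minus oxidation state 2 gives a d⁴ configuration. Iodide and isothiocyanate are weak-field ligands for a first-row metal, so the complex is high-spin. The t₂g³e_g¹ (high-spin) configuration has an unevenly filled e_g set; the Jahn–Teller theorem predicts a tetragonal distortion (typically axial elongation) to lift the degeneracy.
[HgCl₆]⁴−: Summing ligand charges against the −4 overall charge gives an oxidation state of +2 for mercury. Group 12 minus oxidation state 2 gives a d¹⁰ configuration. The d¹⁰ configuration leaves the e_g set evenly filled (or empty) — no strong Jahn–Teller driving force.

[CrI₅(NCS)]⁴−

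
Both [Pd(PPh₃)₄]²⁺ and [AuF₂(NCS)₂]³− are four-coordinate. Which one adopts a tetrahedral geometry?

For [Pd(PPh₃)₄]²⁺: Ligand charges: triphenylphosphine is neutral. With an overall charge of +2 the palladium centre must be in the +2 oxidation state. Palladium is a group-10 element; Pd(II) is therefore d⁸. A 4d d⁸ ion has a large crystal-field splitting; square planar leaves the high-energy d_{x²−y²} orbital empty and maximises CFSE. → square planar.
For [AuF₂(NCS)₂]³−: Summing ligand charges against the −3 overall charge gives an oxidation state of +1 for gold. Au sits in group 11, so the d-electron count is 11 − 1 = 10. A d¹⁰ ion has no crystal-field stabilisation preference between square planar and tetrahedral, so four ligands adopt the sterically favoured tetrahedral geometry. → tetrahedral.

[AuF₂(NCS)₂]³−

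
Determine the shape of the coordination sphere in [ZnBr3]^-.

Ligand charges: each bromide is −1. With an overall charge of −1 the zinc centre must be in the +2 oxidation state.
Zinc is a group-12 element; Zn(II) is therefore d¹⁰.
With 3 monodentate ligands the coordination number is 3.
Three ligands around a d¹⁰ centre minimise repulsion in a trigonal-planar arrangement.

trigonal planar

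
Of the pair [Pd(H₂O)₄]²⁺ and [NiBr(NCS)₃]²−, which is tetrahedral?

For [Pd(H₂O)₄]²⁺: Summing ligand charges against the +2 overall charge gives an oxidation state of +2 for palladium. Pd sits in group 10, so the d-electron count is 10 − 2 = 8. A 4d d⁸ ion has a large crystal-field splitting; square planar leaves the high-energy d_{x²−y²} orbital empty and maximises CFSE. → square planar.
For [NiBr(NCS)₃]²−: Each bromide is −1; each isothiocyanate is −1; balancing the −2 overall charge requires Ni(II). Nickel is a group-10 element; Ni(II) is therefore d⁸. Bromide and isothiocyanate are weak-field ligands. With weak-field ligands the CFSE gain from square planar is small, so a 3d d⁸ ion takes the sterically preferred tetrahedral geometry. → tetrahedral.

[NiBr(NCS)₃]²−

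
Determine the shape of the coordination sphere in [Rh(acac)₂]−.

Summing ligand charges against the −1 overall charge gives an oxidation state of +1 for rhodium.
Rhodium is a group-9 element; Rh(I) is therefore d⁸.
Counting donor atoms: 2×acetylacetonate (bidentate) → 4 donors. Coordination number = 4.
A 4d d⁸ ion has a large crystal-field splitting; square planar leaves the high-energy d_{x²−y²} orbital empty and maximises CFSE.

square planar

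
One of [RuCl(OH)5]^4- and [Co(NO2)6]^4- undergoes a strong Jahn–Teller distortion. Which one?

[Co(NO2)6]^4-

[RuCl(OH)5]^4-: Ligand charges: each chloride is −1; each hydroxide is −1. With an overall charge of −4 the ruthenium centre must be in the +2 oxidation state. Ru sits in group 8, so the d-electron count is 8 − 2 = 6. A 4d ion has a large Δₒ and is invariably low-spin. The d⁶ configuration leaves the e_g set evenly filled (or empty) — no strong Jahn–Teller driving force.
[Co(NO2)6]^4-: Summing ligand charges against the −4 overall charge gives an oxidation state of +2 for cobalt. Co sits in group 9, so the d-electron count is 9 − 2 = 7. Nitro (N-bound nitrite) is a strong-field ligand (high in the spectrochemical series) for a first-row metal, so the complex is low-spin. The t₂g⁶e_g¹ (low-spin) configuration has an unevenly filled e_g set; the Jahn–Teller theorem predicts a tetragonal distortion (typically axial elongation) to lift the degeneracy.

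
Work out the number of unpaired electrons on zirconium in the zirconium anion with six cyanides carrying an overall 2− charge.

Each cyanide is −1; balancing the −2 overall charge requires Zr(IV).
Group 4 minus oxidation state 4 gives a d⁰ configuration.
In an octahedral field the d⁰ configuration is t₂g⁰e_g⁰, giving 0 unpaired electrons.

0 unpaired electrons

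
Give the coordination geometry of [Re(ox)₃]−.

Ligand charges: each oxalate is −2. With an overall charge of −1 the rhenium centre must be in the +5 oxidation state.
Re sits in group 7, so the d-electron count is 7 − 5 = 2.
Counting donor atoms: 3×oxalate (bidentate) → 6 donors. Coordination number = 6.
Six donors around a single metal centre give an octahedral coordination sphere.

octahedral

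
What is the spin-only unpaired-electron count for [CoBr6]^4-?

Summing ligand charges against the −4 overall charge gives an oxidation state of +2 for cobalt.
Group 9 minus oxidation state 2 gives a d⁷ configuration.
The spin state decides the count: Bromide is a weak-field ligand for a first-row metal, so the complex is high-spin.
An octahedral high-spin d⁷ ion is t₂g⁵e_g², giving 3 unpaired electrons.

3 unpaired electrons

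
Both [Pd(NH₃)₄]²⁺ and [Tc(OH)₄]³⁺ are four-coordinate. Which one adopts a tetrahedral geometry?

[Tc(OH)₄]³⁺

For [Pd(NH₃)₄]²⁺: Ligand charges: ammonia is neutral. With an overall charge of +2 the palladium centre must be in the +2 oxidation state. Palladium is a group-10 element; Pd(II) is therefore d⁸. A 4d d⁸ ion has a large crystal-field splitting; square planar leaves the high-energy d_{x²−y²} orbital empty and maximises CFSE. → square planar.
For [Tc(OH)₄]³⁺: Summing ligand charges against the +3 overall charge gives an oxidation state of +7 for technetium. Tc sits in group 7, so the d-electron count is 7 − 7 = 0. A d⁰ ion has no crystal-field stabilisation preference between square planar and tetrahedral, so four ligands adopt the sterically favoured tetrahedral geometry. → tetrahedral.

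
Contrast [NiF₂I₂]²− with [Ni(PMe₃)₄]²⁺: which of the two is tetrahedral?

[NiF₂I₂]²−

For [NiF₂I₂]²−: Summing ligand charges against the −2 overall charge gives an oxidation state of +2 for nickel. Nickel is a group-10 element; Ni(II) is therefore d⁸. Fluoride and iodide are weak-field ligands. With weak-field ligands the CFSE gain from square planar is small, so a 3d d⁸ ion takes the sterically preferred tetrahedral geometry. → tetrahedral.
For [Ni(PMe₃)₄]²⁺: Ligand charges: trimethylphosphine is neutral. With an overall charge of +2 the nickel centre must be in the +2 oxidation state. Ni sits in group 10, so the d-electron count is 10 − 2 = 8. Trimethylphosphine is a strong-field ligand (high in the spectrochemical series). A 3d d⁸ ion with strong-field ligands gains enough CFSE to favour square planar over tetrahedral. → square planar.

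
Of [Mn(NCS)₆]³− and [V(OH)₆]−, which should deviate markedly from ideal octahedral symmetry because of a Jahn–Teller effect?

[Mn(NCS)₆]³−

[Mn(NCS)₆]³−: Each isothiocyanate is −1; balancing the −3 overall charge requires Mn(III). Mn sits in group 7, so the d-electron count is 7 − 3 = 4. Isothiocyanate is a weak-field ligand for a first-row metal, so the complex is high-spin. The t₂g³e_g¹ (high-spin) configuration has an unevenly filled e_g set; the Jahn–Teller theorem predicts a tetragonal distortion (typically axial elongation) to lift the degeneracy.
[V(OH)₆]−: Summing ligand charges against the −1 overall charge gives an oxidation state of +5 for vanadium. Vanadium is a group-5 element; V(V) is therefore d⁰. The d⁰ configuration leaves the e_g set evenly filled (or empty) — no strong Jahn–Teller driving force.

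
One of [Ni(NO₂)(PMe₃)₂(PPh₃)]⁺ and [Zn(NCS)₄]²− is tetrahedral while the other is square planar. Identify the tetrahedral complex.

For [Ni(NO₂)(PMe₃)₂(PPh₃)]⁺: Ligand charges: each nitro (N-bound nitrite) is −1; trimethylphosphine is neutral; triphenylphosphine is neutral. With an overall charge of +1 the nickel centre must be in the +2 oxidation state. Group 10 minus oxidation state 2 gives a d⁸ configuration. Nitro (N-bound nitrite), trimethylphosphine, and triphenylphosphine are strong-field ligands (high in the spectrochemical series). A 3d d⁸ ion with strong-field ligands gains enough CFSE to favour square planar over tetrahedral. → square planar.
For [Zn(NCS)₄]²−: Ligand charges: each isothiocyanate is −1. With an overall charge of −2 the zinc centre must be in the +2 oxidation state. Group 12 minus oxidation state 2 gives a d¹⁰ configuration. A d¹⁰ ion has no crystal-field stabilisation preference between square planar and tetrahedral, so four ligands adopt the sterically favoured tetrahedral geometry. → tetrahedral.

[Zn(NCS)₄]²−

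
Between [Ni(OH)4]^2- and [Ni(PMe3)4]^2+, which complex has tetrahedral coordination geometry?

For [Ni(OH)4]^2-: Each hydroxide is −1; balancing the −2 overall charge requires Ni(II). Nickel is a group-10 element; Ni(II) is therefore d⁸. Hydroxide is a weak-field ligand. With weak-field ligands the CFSE gain from square planar is small, so a 3d d⁸ ion takes the sterically preferred tetrahedral geometry. → tetrahedral.
For [Ni(PMe3)4]^2+: Trimethylphosphine is neutral; balancing the +2 overall charge requires Ni(II). Group 10 minus oxidation state 2 gives a d⁸ configuration. Trimethylphosphine is a strong-field ligand (high in the spectrochemical series). A 3d d⁸ ion with strong-field ligands gains enough CFSE to favour square planar over tetrahedral. → square planar.

[Ni(OH)4]^2-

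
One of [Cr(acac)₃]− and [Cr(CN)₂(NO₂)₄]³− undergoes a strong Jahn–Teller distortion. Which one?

[Cr(acac)₃]−: Ligand charges: each acetylacetonate is −1. With an overall charge of −1 the chromium centre must be in the +2 oxidation state. Group 6 minus oxidation state 2 gives a d⁴ configuration. Acetylacetonate is a weak-field ligand for a first-row metal, so the complex is high-spin. The t₂g³e_g¹ (high-spin) configuration has an unevenly filled e_g set; the Jahn–Teller theorem predicts a tetragonal distortion (typically axial elongation) to lift the degeneracy.
[Cr(CN)₂(NO₂)₄]³−: Summing ligand charges against the −3 overall charge gives an oxidation state of +3 for chromium. Chromium is a group-6 element; Cr(III) is therefore d³. The d³ configuration leaves the e_g set evenly filled (or empty) — no strong Jahn–Teller driving force.

[Cr(acac)₃]−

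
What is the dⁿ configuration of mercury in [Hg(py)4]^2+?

Summing ligand charges against the +2 overall charge gives an oxidation state of +2 for mercury.
Mercury is a group-12 element; Hg(II) is therefore d¹⁰.

d10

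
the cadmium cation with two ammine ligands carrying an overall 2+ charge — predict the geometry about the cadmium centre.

Summing ligand charges against the +2 overall charge gives an oxidation state of +2 for cadmium.
Group 12 minus oxidation state 2 gives a d¹⁰ configuration.
With 2 monodentate ligands the coordination number is 2.
A d¹⁰ ion with only two ligands adopts a linear arrangement (sp hybridisation; no CFSE preference).

linear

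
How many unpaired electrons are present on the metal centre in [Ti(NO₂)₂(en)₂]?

Each nitro (N-bound nitrite) is −1; ethylenediamine is neutral; balancing the 0 overall charge requires Ti(II).
Group 4 minus oxidation state 2 gives a d² configuration.
Counting donor atoms: 2×nitro (N-bound nitrite) (monodentate) → 2 donors; 2×ethylenediamine (bidentate) → 4 donors. Coordination number = 6.
In an octahedral field the d² configuration is t₂g²e_g⁰ (only one arrangement possible), giving 2 unpaired electrons.

2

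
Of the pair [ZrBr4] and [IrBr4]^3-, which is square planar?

For [ZrBr4]: Each bromide is −1; balancing the 0 overall charge requires Zr(IV). Group 4 minus oxidation state 4 gives a d⁰ configuration. A d⁰ ion has no crystal-field stabilisation preference between square planar and tetrahedral, so four ligands adopt the sterically favoured tetrahedral geometry. → tetrahedral.
For [IrBr4]^3-: Ligand charges: each bromide is −1. With an overall charge of −3 the iridium centre must be in the +1 oxidation state. Group 9 minus oxidation state 1 gives a d⁸ configuration. A 5d d⁸ ion has a large crystal-field splitting; square planar leaves the high-energy d_{x²−y²} orbital empty and maximises CFSE. → square planar.

[IrBr4]^3-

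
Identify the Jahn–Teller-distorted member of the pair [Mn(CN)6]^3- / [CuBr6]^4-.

[CuBr6]^4-

[Mn(CN)6]^3-: Summing ligand charges against the −3 overall charge gives an oxidation state of +3 for manganese. Group 7 minus oxidation state 3 gives a d⁴ configuration. Cyanide is a strong-field ligand (high in the spectrochemical series) for a first-row metal, so the complex is low-spin. The d⁴ configuration leaves the e_g set evenly filled (or empty) — no strong Jahn–Teller driving force.
[CuBr6]^4-: Summing ligand charges against the −4 overall charge gives an oxidation state of +2 for copper. Cu sits in group 11, so the d-electron count is 11 − 2 = 9. The t₂g⁶e_g³ configuration has an unevenly filled e_g set; the Jahn–Teller theorem predicts a tetragonal distortion (typically axial elongation) to lift the degeneracy.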